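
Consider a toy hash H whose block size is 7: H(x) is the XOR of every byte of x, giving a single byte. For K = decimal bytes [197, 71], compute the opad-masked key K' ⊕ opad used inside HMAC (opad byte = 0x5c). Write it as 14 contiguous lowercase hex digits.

Key decimal bytes [197, 71] = c5 47 is 2 bytes ≤ B = 7; zero-pad to 7 bytes: K' = c5 47 00 00 00 00 00.
XOR each byte with 0x5c: c5⊕5c=99, 47⊕5c=1b, 00⊕5c=5c, 00⊕5c=5c, 00⊕5c=5c, 00⊕5c=5c, 00⊕5c=5c.

991b5c5c5c5c5c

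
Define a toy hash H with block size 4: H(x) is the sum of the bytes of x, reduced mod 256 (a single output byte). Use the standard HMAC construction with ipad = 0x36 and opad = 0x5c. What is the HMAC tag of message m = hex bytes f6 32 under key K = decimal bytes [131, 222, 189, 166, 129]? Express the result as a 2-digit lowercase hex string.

6a

Key decimal bytes [131, 222, 189, 166, 129] = 83 de bd a6 81 is 5 bytes > B = 4, so hash it first: H(key) = 45, then zero-pad to 4 bytes: K' = 45 00 00 00.
K' ⊕ ipad = 73 36 36 36.  K' ⊕ opad = 19 5c 5c 5c.
Inner input = (K'⊕ipad) ∥ m = 73 36 36 36 ∥ f6 32.
Inner hash: sum = 115+54+54+54+246+50 = 573; mod 256 = 61 → 3d.
Outer input = (K'⊕opad) ∥ inner = 19 5c 5c 5c ∥ 3d.
Outer hash (tag): sum = 25+92+92+92+61 = 362; mod 256 = 106 → 6a.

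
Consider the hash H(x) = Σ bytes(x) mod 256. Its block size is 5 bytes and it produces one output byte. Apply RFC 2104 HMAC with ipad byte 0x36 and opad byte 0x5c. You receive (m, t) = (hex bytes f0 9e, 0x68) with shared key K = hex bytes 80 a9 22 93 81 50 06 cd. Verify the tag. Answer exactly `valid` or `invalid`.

valid

Key hex bytes 80 a9 22 93 81 50 06 cd is 8 bytes > B = 5, so hash it first: H(key) = 82, then zero-pad to 5 bytes: K' = 82 00 00 00 00.
K' ⊕ ipad = b4 36 36 36 36; K' ⊕ opad = de 5c 5c 5c 5c.
Inner hash: sum = 180+54+54+54+54+240+158 = 794; mod 256 = 26 → 1a.
Outer hash (recomputed tag): sum = 222+92+92+92+92+26 = 616; mod 256 = 104 → 68.
Recomputed tag = 68; claimed = 68 → match.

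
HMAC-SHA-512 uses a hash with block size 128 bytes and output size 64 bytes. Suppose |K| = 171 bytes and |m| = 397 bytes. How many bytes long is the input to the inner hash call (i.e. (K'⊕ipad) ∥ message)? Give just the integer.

525

Key is 171 > 128 bytes, so it is hashed to 64 bytes then zero-padded to 128: |K'| = 128.
Inner input = (K'⊕ipad) ∥ m → 128 + 397 = 525 bytes.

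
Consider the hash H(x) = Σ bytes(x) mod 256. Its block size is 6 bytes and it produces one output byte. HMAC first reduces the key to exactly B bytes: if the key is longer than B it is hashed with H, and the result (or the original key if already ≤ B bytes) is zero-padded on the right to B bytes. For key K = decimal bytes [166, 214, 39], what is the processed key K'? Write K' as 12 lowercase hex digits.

Key decimal bytes [166, 214, 39] = a6 d6 27 is 3 bytes ≤ B = 6; zero-pad to 6 bytes: K' = a6 d6 27 00 00 00.

a6d627000000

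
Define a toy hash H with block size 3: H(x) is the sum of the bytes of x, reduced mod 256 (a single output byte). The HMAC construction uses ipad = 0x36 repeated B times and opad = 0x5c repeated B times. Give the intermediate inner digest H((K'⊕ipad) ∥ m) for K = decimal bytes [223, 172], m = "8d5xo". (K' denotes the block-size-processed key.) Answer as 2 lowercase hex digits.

71

Key decimal bytes [223, 172] = df ac is 2 bytes ≤ B = 3; zero-pad to 3 bytes: K' = df ac 00.
K' ⊕ ipad = e9 9a 36.
Inner input = e9 9a 36 ∥ 38 64 35 78 6f.
Inner hash: sum = 233+154+54+56+100+53+120+111 = 881; mod 256 = 113 → 71.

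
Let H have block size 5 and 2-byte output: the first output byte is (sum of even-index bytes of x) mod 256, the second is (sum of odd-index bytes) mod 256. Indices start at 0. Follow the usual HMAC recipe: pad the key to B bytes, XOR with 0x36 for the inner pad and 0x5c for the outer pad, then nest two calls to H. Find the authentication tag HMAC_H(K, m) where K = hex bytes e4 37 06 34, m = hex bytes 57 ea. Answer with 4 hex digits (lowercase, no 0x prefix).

Key hex bytes e4 37 06 34 is 4 bytes ≤ B = 5; zero-pad to 5 bytes: K' = e4 37 06 34 00.
K' ⊕ ipad = d2 01 30 02 36.  K' ⊕ opad = b8 6b 5a 68 5c.
Inner input = (K'⊕ipad) ∥ m = d2 01 30 02 36 ∥ 57 ea.
Inner hash: even-index sum = 546 mod 256 = 34; odd-index sum = 90 mod 256 = 90 → 22 5a.
Outer input = (K'⊕opad) ∥ inner = b8 6b 5a 68 5c ∥ 22 5a.
Outer hash (tag): even-index sum = 456 mod 256 = 200; odd-index sum = 245 mod 256 = 245 → c8 f5.

c8f5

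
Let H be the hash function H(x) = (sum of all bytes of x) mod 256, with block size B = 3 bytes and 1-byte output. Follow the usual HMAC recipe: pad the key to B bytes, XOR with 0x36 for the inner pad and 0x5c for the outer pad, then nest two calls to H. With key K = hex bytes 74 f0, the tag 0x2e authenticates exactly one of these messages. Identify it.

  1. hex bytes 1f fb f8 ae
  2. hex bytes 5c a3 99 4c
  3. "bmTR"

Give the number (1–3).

1

Key hex bytes 74 f0 is 2 bytes ≤ B = 3; zero-pad to 3 bytes: K' = 74 f0 00.
K' ⊕ ipad = 42 c6 36; K' ⊕ opad = 28 ac 5c.
m1: inner = H(42 c6 36 1f fb f8 ae) = fe; tag = H(28 ac 5c fe) = 2e ← matches
m2: inner = H(42 c6 36 5c a3 99 4c) = 22; tag = H(28 ac 5c 22) = 52
m3: inner = H(42 c6 36 62 6d 54 52) = b3; tag = H(28 ac 5c b3) = e3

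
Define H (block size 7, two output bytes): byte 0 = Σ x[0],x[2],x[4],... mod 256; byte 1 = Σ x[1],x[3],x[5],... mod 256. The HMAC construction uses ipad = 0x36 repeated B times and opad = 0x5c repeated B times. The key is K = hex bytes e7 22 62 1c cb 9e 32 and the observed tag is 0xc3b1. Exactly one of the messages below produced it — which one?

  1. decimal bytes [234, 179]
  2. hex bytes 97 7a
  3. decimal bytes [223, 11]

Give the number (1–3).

3

Key hex bytes e7 22 62 1c cb 9e 32 is exactly B = 7 bytes: K' = e7 22 62 1c cb 9e 32.
K' ⊕ ipad = d1 14 54 2a fd a8 04; K' ⊕ opad = bb 7e 3e 40 97 c2 6e.
m1: inner = H(d1 14 54 2a fd a8 04 ea b3) = d9 d0; tag = H(bb 7e 3e 40 97 c2 6e d9 d0) = ce59
m2: inner = H(d1 14 54 2a fd a8 04 97 7a) = a0 7d; tag = H(bb 7e 3e 40 97 c2 6e a0 7d) = 7b20
m3: inner = H(d1 14 54 2a fd a8 04 df 0b) = 31 c5; tag = H(bb 7e 3e 40 97 c2 6e 31 c5) = c3b1 ← matches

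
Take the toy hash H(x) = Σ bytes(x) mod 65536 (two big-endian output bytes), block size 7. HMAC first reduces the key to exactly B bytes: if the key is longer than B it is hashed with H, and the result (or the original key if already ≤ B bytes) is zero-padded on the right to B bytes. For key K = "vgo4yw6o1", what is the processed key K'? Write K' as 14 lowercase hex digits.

|K| = 9 > B = 7, so first hash the key.
H(K): sum = 118+103+111+52+121+119+54+111+49 = 838 → 03 46.
Zero-pad H(K) = 03 46 to 7 bytes: K' = 03 46 00 00 00 00 00.

03460000000000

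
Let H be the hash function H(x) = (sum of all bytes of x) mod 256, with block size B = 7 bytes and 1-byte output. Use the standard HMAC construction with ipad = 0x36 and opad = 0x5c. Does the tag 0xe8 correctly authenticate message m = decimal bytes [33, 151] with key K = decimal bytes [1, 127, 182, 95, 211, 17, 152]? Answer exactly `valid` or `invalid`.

valid

Key decimal bytes [1, 127, 182, 95, 211, 17, 152] = 01 7f b6 5f d3 11 98 is exactly B = 7 bytes: K' = 01 7f b6 5f d3 11 98.
K' ⊕ ipad = 37 49 80 69 e5 27 ae; K' ⊕ opad = 5d 23 ea 03 8f 4d c4.
Inner hash: sum = 55+73+128+105+229+39+174+33+151 = 987; mod 256 = 219 → db.
Outer hash (recomputed tag): sum = 93+35+234+3+143+77+196+219 = 1000; mod 256 = 232 → e8.
Recomputed tag = e8; claimed = e8 → match.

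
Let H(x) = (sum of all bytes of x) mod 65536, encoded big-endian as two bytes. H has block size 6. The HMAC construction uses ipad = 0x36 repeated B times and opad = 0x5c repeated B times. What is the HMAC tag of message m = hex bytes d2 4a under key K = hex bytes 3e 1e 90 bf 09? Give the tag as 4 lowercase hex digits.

Key hex bytes 3e 1e 90 bf 09 is 5 bytes ≤ B = 6; zero-pad to 6 bytes: K' = 3e 1e 90 bf 09 00.
K' ⊕ ipad = 08 28 a6 89 3f 36.  K' ⊕ opad = 62 42 cc e3 55 5c.
Inner input = (K'⊕ipad) ∥ m = 08 28 a6 89 3f 36 ∥ d2 4a.
Inner hash: sum = 8+40+166+137+63+54+210+74 = 752 → 02 f0.
Outer input = (K'⊕opad) ∥ inner = 62 42 cc e3 55 5c ∥ 02 f0.
Outer hash (tag): sum = 98+66+204+227+85+92+2+240 = 1014 → 03 f6.

03f6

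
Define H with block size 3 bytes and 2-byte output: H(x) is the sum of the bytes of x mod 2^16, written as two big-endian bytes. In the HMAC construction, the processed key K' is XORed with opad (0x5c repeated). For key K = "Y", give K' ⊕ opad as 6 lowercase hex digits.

055c5c

Key "Y" = 59 is 1 byte ≤ B = 3; zero-pad to 3 bytes: K' = 59 00 00.
XOR each byte with 0x5c: 59⊕5c=05, 00⊕5c=5c, 00⊕5c=5c.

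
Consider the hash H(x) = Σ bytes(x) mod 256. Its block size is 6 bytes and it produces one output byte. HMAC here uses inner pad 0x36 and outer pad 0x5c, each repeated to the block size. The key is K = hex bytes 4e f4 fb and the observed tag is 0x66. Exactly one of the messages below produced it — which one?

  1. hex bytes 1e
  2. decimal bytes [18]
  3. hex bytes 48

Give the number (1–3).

Key hex bytes 4e f4 fb is 3 bytes ≤ B = 6; zero-pad to 6 bytes: K' = 4e f4 fb 00 00 00.
K' ⊕ ipad = 78 c2 cd 36 36 36; K' ⊕ opad = 12 a8 a7 5c 5c 5c.
m1: inner = H(78 c2 cd 36 36 36 1e) = c7; tag = H(12 a8 a7 5c 5c 5c c7) = 3c
m2: inner = H(78 c2 cd 36 36 36 12) = bb; tag = H(12 a8 a7 5c 5c 5c bb) = 30
m3: inner = H(78 c2 cd 36 36 36 48) = f1; tag = H(12 a8 a7 5c 5c 5c f1) = 66 ← matches

3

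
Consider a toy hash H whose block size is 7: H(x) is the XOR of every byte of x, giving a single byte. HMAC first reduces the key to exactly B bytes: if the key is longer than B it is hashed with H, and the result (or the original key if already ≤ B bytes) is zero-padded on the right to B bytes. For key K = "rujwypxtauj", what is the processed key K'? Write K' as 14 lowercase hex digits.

|K| = 11 > B = 7, so first hash the key.
H(K): XOR 72⊕75⊕6a⊕77⊕79⊕70⊕78⊕74⊕61⊕75⊕6a = 61.
Zero-pad H(K) = 61 to 7 bytes: K' = 61 00 00 00 00 00 00.

61000000000000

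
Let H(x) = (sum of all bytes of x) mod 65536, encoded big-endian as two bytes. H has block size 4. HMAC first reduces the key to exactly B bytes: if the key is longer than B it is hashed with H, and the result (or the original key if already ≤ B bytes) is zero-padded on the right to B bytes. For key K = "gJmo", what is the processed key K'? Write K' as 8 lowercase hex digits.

Key "gJmo" = 67 4a 6d 6f is exactly B = 4 bytes: K' = 67 4a 6d 6f.

674a6d6f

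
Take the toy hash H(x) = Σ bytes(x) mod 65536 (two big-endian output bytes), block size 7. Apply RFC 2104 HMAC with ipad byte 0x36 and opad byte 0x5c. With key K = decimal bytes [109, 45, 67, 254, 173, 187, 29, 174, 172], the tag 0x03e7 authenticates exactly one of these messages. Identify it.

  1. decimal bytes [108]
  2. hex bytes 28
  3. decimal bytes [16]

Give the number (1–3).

Key decimal bytes [109, 45, 67, 254, 173, 187, 29, 174, 172] = 6d 2d 43 fe ad bb 1d ae ac is 9 bytes > B = 7, so hash it first: H(key) = 04 ba, then zero-pad to 7 bytes: K' = 04 ba 00 00 00 00 00.
K' ⊕ ipad = 32 8c 36 36 36 36 36; K' ⊕ opad = 58 e6 5c 5c 5c 5c 5c.
m1: inner = H(32 8c 36 36 36 36 36 6c) = 02 38; tag = H(58 e6 5c 5c 5c 5c 5c 02 38) = 0344
m2: inner = H(32 8c 36 36 36 36 36 28) = 01 f4; tag = H(58 e6 5c 5c 5c 5c 5c 01 f4) = 03ff
m3: inner = H(32 8c 36 36 36 36 36 10) = 01 dc; tag = H(58 e6 5c 5c 5c 5c 5c 01 dc) = 03e7 ← matches

3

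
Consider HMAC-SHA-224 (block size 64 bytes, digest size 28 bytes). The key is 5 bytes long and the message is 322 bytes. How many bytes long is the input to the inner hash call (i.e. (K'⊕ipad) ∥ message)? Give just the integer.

Key is 5 ≤ 64 bytes, zero-padded: |K'| = 64.
Inner input = (K'⊕ipad) ∥ m → 64 + 322 = 386 bytes.

386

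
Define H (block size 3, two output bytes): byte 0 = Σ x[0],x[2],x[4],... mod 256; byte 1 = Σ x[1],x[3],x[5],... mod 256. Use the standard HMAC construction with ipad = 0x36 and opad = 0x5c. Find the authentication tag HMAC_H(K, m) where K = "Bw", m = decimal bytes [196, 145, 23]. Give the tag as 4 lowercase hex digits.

9666

Key "Bw" = 42 77 is 2 bytes ≤ B = 3; zero-pad to 3 bytes: K' = 42 77 00.
K' ⊕ ipad = 74 41 36.  K' ⊕ opad = 1e 2b 5c.
Inner input = (K'⊕ipad) ∥ m = 74 41 36 ∥ c4 91 17.
Inner hash: even-index sum = 315 mod 256 = 59; odd-index sum = 284 mod 256 = 28 → 3b 1c.
Outer input = (K'⊕opad) ∥ inner = 1e 2b 5c ∥ 3b 1c.
Outer hash (tag): even-index sum = 150 mod 256 = 150; odd-index sum = 102 mod 256 = 102 → 96 66.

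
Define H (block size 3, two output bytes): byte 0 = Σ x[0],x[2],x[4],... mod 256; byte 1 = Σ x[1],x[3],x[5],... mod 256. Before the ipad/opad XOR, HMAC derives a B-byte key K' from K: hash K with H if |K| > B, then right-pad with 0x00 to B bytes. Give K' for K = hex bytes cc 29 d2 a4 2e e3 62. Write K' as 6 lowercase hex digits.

|K| = 7 > B = 3, so first hash the key.
H(K): even-index sum = 558 mod 256 = 46; odd-index sum = 432 mod 256 = 176 → 2e b0.
Zero-pad H(K) = 2e b0 to 3 bytes: K' = 2e b0 00.

2eb000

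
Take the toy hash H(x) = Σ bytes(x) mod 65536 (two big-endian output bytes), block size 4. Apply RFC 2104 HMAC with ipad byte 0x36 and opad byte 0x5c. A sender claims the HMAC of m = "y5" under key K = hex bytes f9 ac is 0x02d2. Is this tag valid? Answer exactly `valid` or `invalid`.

valid

Key hex bytes f9 ac is 2 bytes ≤ B = 4; zero-pad to 4 bytes: K' = f9 ac 00 00.
K' ⊕ ipad = cf 9a 36 36; K' ⊕ opad = a5 f0 5c 5c.
Inner hash: sum = 207+154+54+54+121+53 = 643 → 02 83.
Outer hash (recomputed tag): sum = 165+240+92+92+2+131 = 722 → 02 d2.
Recomputed tag = 02d2; claimed = 02d2 → match.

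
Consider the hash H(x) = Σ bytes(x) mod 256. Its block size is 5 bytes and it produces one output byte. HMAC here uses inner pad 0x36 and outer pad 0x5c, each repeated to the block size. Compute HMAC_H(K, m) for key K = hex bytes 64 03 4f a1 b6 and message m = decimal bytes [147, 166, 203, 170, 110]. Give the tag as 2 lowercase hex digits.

Key hex bytes 64 03 4f a1 b6 is exactly B = 5 bytes: K' = 64 03 4f a1 b6.
K' ⊕ ipad = 52 35 79 97 80.  K' ⊕ opad = 38 5f 13 fd ea.
Inner input = (K'⊕ipad) ∥ m = 52 35 79 97 80 ∥ 93 a6 cb aa 6e.
Inner hash: sum = 82+53+121+151+128+147+166+203+170+110 = 1331; mod 256 = 51 → 33.
Outer input = (K'⊕opad) ∥ inner = 38 5f 13 fd ea ∥ 33.
Outer hash (tag): sum = 56+95+19+253+234+51 = 708; mod 256 = 196 → c4.

c4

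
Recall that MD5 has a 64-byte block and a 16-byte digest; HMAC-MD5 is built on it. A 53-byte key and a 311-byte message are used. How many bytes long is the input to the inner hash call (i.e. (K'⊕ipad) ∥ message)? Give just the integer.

375

Key is 53 ≤ 64 bytes, zero-padded: |K'| = 64.
Inner input = (K'⊕ipad) ∥ m → 64 + 311 = 375 bytes.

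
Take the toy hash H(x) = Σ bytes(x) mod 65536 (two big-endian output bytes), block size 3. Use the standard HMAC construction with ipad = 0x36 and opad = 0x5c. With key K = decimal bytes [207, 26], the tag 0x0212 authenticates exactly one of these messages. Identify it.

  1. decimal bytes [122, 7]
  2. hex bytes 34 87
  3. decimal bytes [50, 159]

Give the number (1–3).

1

Key decimal bytes [207, 26] = cf 1a is 2 bytes ≤ B = 3; zero-pad to 3 bytes: K' = cf 1a 00.
K' ⊕ ipad = f9 2c 36; K' ⊕ opad = 93 46 5c.
m1: inner = H(f9 2c 36 7a 07) = 01 dc; tag = H(93 46 5c 01 dc) = 0212 ← matches
m2: inner = H(f9 2c 36 34 87) = 02 16; tag = H(93 46 5c 02 16) = 014d
m3: inner = H(f9 2c 36 32 9f) = 02 2c; tag = H(93 46 5c 02 2c) = 0163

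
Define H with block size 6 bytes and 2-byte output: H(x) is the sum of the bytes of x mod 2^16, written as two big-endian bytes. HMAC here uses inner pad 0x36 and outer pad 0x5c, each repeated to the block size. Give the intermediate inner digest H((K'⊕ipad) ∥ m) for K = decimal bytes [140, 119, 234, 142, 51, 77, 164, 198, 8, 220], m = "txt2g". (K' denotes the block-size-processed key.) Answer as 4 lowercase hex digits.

0383

Key decimal bytes [140, 119, 234, 142, 51, 77, 164, 198, 8, 220] = 8c 77 ea 8e 33 4d a4 c6 08 dc is 10 bytes > B = 6, so hash it first: H(key) = 05 49, then zero-pad to 6 bytes: K' = 05 49 00 00 00 00.
K' ⊕ ipad = 33 7f 36 36 36 36.
Inner input = 33 7f 36 36 36 36 ∥ 74 78 74 32 67.
Inner hash: sum = 51+127+54+54+54+54+116+120+116+50+103 = 899 → 03 83.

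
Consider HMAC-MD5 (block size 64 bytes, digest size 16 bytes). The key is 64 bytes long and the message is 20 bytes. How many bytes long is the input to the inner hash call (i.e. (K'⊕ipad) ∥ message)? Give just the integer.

Key is 64 ≤ 64 bytes, zero-padded: |K'| = 64.
Inner input = (K'⊕ipad) ∥ m → 64 + 20 = 84 bytes.

84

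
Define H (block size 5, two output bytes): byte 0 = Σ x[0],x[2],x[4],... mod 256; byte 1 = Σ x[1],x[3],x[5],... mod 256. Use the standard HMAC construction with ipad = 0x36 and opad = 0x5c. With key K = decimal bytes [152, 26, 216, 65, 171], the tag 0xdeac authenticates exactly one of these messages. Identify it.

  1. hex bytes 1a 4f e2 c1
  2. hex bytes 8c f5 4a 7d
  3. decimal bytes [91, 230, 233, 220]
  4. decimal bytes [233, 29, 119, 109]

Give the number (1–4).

1

Key decimal bytes [152, 26, 216, 65, 171] = 98 1a d8 41 ab is exactly B = 5 bytes: K' = 98 1a d8 41 ab.
K' ⊕ ipad = ae 2c ee 77 9d; K' ⊕ opad = c4 46 84 1d f7.
m1: inner = H(ae 2c ee 77 9d 1a 4f e2 c1) = 49 9f; tag = H(c4 46 84 1d f7 49 9f) = deac ← matches
m2: inner = H(ae 2c ee 77 9d 8c f5 4a 7d) = ab 79; tag = H(c4 46 84 1d f7 ab 79) = b80e
m3: inner = H(ae 2c ee 77 9d 5b e6 e9 dc) = fb e7; tag = H(c4 46 84 1d f7 fb e7) = 265e
m4: inner = H(ae 2c ee 77 9d e9 1d 77 6d) = c3 03; tag = H(c4 46 84 1d f7 c3 03) = 4226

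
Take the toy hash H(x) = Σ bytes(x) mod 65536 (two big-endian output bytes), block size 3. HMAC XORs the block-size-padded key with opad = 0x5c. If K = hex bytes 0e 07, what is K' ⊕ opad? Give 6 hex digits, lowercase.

Key hex bytes 0e 07 is 2 bytes ≤ B = 3; zero-pad to 3 bytes: K' = 0e 07 00.
XOR each byte with 0x5c: 0e⊕5c=52, 07⊕5c=5b, 00⊕5c=5c.

525b5c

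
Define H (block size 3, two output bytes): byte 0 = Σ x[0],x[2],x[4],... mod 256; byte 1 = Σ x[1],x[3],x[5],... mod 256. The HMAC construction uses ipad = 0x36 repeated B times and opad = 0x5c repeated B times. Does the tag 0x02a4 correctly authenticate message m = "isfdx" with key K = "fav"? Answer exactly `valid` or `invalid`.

Key "fav" = 66 61 76 is exactly B = 3 bytes: K' = 66 61 76.
K' ⊕ ipad = 50 57 40; K' ⊕ opad = 3a 3d 2a.
Inner hash: even-index sum = 359 mod 256 = 103; odd-index sum = 414 mod 256 = 158 → 67 9e.
Outer hash (recomputed tag): even-index sum = 258 mod 256 = 2; odd-index sum = 164 mod 256 = 164 → 02 a4.
Recomputed tag = 02a4; claimed = 02a4 → match.

valid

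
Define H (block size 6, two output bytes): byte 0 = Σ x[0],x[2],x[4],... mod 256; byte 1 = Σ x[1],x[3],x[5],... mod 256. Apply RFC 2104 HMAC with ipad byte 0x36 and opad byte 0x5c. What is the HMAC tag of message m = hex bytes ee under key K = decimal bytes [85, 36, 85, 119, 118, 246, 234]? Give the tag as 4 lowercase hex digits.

Key decimal bytes [85, 36, 85, 119, 118, 246, 234] = 55 24 55 77 76 f6 ea is 7 bytes > B = 6, so hash it first: H(key) = 0a 91, then zero-pad to 6 bytes: K' = 0a 91 00 00 00 00.
K' ⊕ ipad = 3c a7 36 36 36 36.  K' ⊕ opad = 56 cd 5c 5c 5c 5c.
Inner input = (K'⊕ipad) ∥ m = 3c a7 36 36 36 36 ∥ ee.
Inner hash: even-index sum = 406 mod 256 = 150; odd-index sum = 275 mod 256 = 19 → 96 13.
Outer input = (K'⊕opad) ∥ inner = 56 cd 5c 5c 5c 5c ∥ 96 13.
Outer hash (tag): even-index sum = 420 mod 256 = 164; odd-index sum = 408 mod 256 = 152 → a4 98.

a498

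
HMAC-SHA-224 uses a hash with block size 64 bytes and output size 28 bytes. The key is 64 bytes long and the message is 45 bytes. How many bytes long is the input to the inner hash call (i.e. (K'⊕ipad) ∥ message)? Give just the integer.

Key is 64 ≤ 64 bytes, zero-padded: |K'| = 64.
Inner input = (K'⊕ipad) ∥ m → 64 + 45 = 109 bytes.

109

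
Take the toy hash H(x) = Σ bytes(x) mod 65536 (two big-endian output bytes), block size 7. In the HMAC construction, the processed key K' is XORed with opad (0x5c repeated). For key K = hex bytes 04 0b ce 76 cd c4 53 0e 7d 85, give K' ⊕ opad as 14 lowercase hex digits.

Key hex bytes 04 0b ce 76 cd c4 53 0e 7d 85 is 10 bytes > B = 7, so hash it first: H(key) = 04 47, then zero-pad to 7 bytes: K' = 04 47 00 00 00 00 00.
XOR each byte with 0x5c: 04⊕5c=58, 47⊕5c=1b, 00⊕5c=5c, 00⊕5c=5c, 00⊕5c=5c, 00⊕5c=5c, 00⊕5c=5c.

581b5c5c5c5c5c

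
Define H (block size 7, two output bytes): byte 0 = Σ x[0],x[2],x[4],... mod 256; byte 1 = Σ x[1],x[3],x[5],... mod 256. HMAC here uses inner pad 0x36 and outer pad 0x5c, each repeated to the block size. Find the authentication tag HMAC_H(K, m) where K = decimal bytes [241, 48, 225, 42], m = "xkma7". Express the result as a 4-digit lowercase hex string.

9614

Key decimal bytes [241, 48, 225, 42] = f1 30 e1 2a is 4 bytes ≤ B = 7; zero-pad to 7 bytes: K' = f1 30 e1 2a 00 00 00.
K' ⊕ ipad = c7 06 d7 1c 36 36 36.  K' ⊕ opad = ad 6c bd 76 5c 5c 5c.
Inner input = (K'⊕ipad) ∥ m = c7 06 d7 1c 36 36 36 ∥ 78 6b 6d 61 37.
Inner hash: even-index sum = 726 mod 256 = 214; odd-index sum = 372 mod 256 = 116 → d6 74.
Outer input = (K'⊕opad) ∥ inner = ad 6c bd 76 5c 5c 5c ∥ d6 74.
Outer hash (tag): even-index sum = 662 mod 256 = 150; odd-index sum = 532 mod 256 = 20 → 96 14.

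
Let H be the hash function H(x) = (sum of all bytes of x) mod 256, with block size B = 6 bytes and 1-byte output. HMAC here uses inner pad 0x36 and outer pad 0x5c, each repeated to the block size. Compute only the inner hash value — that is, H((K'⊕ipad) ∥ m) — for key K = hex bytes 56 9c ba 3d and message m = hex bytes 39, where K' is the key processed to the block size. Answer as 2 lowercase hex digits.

46

Key hex bytes 56 9c ba 3d is 4 bytes ≤ B = 6; zero-pad to 6 bytes: K' = 56 9c ba 3d 00 00.
K' ⊕ ipad = 60 aa 8c 0b 36 36.
Inner input = 60 aa 8c 0b 36 36 ∥ 39.
Inner hash: sum = 96+170+140+11+54+54+57 = 582; mod 256 = 70 → 46.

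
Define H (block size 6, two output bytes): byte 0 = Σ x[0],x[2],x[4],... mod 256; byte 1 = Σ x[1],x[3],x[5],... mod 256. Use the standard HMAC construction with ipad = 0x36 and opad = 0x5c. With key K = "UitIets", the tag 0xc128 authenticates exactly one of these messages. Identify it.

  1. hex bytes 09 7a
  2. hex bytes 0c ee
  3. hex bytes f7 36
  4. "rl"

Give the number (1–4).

1

Key "UitIets" = 55 69 74 49 65 74 73 is 7 bytes > B = 6, so hash it first: H(key) = a1 26, then zero-pad to 6 bytes: K' = a1 26 00 00 00 00.
K' ⊕ ipad = 97 10 36 36 36 36; K' ⊕ opad = fd 7a 5c 5c 5c 5c.
m1: inner = H(97 10 36 36 36 36 09 7a) = 0c f6; tag = H(fd 7a 5c 5c 5c 5c 0c f6) = c128 ← matches
m2: inner = H(97 10 36 36 36 36 0c ee) = 0f 6a; tag = H(fd 7a 5c 5c 5c 5c 0f 6a) = c49c
m3: inner = H(97 10 36 36 36 36 f7 36) = fa b2; tag = H(fd 7a 5c 5c 5c 5c fa b2) = afe4
m4: inner = H(97 10 36 36 36 36 72 6c) = 75 e8; tag = H(fd 7a 5c 5c 5c 5c 75 e8) = 2a1a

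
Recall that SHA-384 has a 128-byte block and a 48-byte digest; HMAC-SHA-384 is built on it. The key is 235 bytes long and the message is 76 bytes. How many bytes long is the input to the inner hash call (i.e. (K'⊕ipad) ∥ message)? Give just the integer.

204

Key is 235 > 128 bytes, so it is hashed to 48 bytes then zero-padded to 128: |K'| = 128.
Inner input = (K'⊕ipad) ∥ m → 128 + 76 = 204 bytes.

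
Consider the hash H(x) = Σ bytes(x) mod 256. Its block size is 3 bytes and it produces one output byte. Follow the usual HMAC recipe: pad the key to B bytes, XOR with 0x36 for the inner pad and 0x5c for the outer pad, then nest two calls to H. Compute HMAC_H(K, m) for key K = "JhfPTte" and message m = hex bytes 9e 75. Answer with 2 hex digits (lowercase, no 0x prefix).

a3

Key "JhfPTte" = 4a 68 66 50 54 74 65 is 7 bytes > B = 3, so hash it first: H(key) = 95, then zero-pad to 3 bytes: K' = 95 00 00.
K' ⊕ ipad = a3 36 36.  K' ⊕ opad = c9 5c 5c.
Inner input = (K'⊕ipad) ∥ m = a3 36 36 ∥ 9e 75.
Inner hash: sum = 163+54+54+158+117 = 546; mod 256 = 34 → 22.
Outer input = (K'⊕opad) ∥ inner = c9 5c 5c ∥ 22.
Outer hash (tag): sum = 201+92+92+34 = 419; mod 256 = 163 → a3.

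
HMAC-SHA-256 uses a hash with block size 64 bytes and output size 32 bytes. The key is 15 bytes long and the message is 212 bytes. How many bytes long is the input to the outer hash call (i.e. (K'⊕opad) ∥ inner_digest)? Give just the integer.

Key is 15 ≤ 64 bytes, zero-padded: |K'| = 64.
Outer input = (K'⊕opad) ∥ H(inner) → 64 + 32 = 96 bytes.

96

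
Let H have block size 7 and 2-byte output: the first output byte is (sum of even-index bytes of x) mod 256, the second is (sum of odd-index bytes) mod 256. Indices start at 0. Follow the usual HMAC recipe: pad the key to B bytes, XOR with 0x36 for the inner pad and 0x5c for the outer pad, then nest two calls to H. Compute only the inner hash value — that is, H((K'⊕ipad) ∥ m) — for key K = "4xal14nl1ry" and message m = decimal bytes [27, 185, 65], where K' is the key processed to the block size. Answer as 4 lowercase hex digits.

Key "4xal14nl1ry" = 34 78 61 6c 31 34 6e 6c 31 72 79 is 11 bytes > B = 7, so hash it first: H(key) = de f6, then zero-pad to 7 bytes: K' = de f6 00 00 00 00 00.
K' ⊕ ipad = e8 c0 36 36 36 36 36.
Inner input = e8 c0 36 36 36 36 36 ∥ 1b b9 41.
Inner hash: even-index sum = 579 mod 256 = 67; odd-index sum = 392 mod 256 = 136 → 43 88.

4388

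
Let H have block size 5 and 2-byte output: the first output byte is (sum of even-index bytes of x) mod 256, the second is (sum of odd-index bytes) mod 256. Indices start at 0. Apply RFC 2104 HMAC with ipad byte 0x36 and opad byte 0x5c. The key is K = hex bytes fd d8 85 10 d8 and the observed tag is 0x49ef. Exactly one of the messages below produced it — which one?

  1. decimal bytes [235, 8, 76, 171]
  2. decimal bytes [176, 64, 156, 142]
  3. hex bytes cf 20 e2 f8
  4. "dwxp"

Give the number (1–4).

Key hex bytes fd d8 85 10 d8 is exactly B = 5 bytes: K' = fd d8 85 10 d8.
K' ⊕ ipad = cb ee b3 26 ee; K' ⊕ opad = a1 84 d9 4c 84.
m1: inner = H(cb ee b3 26 ee eb 08 4c ab) = 1f 4b; tag = H(a1 84 d9 4c 84 1f 4b) = 49ef ← matches
m2: inner = H(cb ee b3 26 ee b0 40 9c 8e) = 3a 60; tag = H(a1 84 d9 4c 84 3a 60) = 5e0a
m3: inner = H(cb ee b3 26 ee cf 20 e2 f8) = 84 c5; tag = H(a1 84 d9 4c 84 84 c5) = c354
m4: inner = H(cb ee b3 26 ee 64 77 78 70) = 53 f0; tag = H(a1 84 d9 4c 84 53 f0) = ee23

1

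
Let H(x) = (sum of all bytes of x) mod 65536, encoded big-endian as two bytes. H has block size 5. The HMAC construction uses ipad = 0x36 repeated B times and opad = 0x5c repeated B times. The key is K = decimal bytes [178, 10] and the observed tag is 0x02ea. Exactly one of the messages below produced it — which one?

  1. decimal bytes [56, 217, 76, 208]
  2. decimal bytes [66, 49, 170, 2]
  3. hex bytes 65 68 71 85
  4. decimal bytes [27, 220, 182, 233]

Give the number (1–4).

1

Key decimal bytes [178, 10] = b2 0a is 2 bytes ≤ B = 5; zero-pad to 5 bytes: K' = b2 0a 00 00 00.
K' ⊕ ipad = 84 3c 36 36 36; K' ⊕ opad = ee 56 5c 5c 5c.
m1: inner = H(84 3c 36 36 36 38 d9 4c d0) = 03 8f; tag = H(ee 56 5c 5c 5c 03 8f) = 02ea ← matches
m2: inner = H(84 3c 36 36 36 42 31 aa 02) = 02 81; tag = H(ee 56 5c 5c 5c 02 81) = 02db
m3: inner = H(84 3c 36 36 36 65 68 71 85) = 03 25; tag = H(ee 56 5c 5c 5c 03 25) = 0280
m4: inner = H(84 3c 36 36 36 1b dc b6 e9) = 03 f8; tag = H(ee 56 5c 5c 5c 03 f8) = 0353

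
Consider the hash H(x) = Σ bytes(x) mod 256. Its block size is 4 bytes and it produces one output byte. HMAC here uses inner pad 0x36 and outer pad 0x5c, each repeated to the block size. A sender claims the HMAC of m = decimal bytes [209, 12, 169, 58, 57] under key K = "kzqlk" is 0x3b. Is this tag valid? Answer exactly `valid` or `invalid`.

valid

Key "kzqlk" = 6b 7a 71 6c 6b is 5 bytes > B = 4, so hash it first: H(key) = 2d, then zero-pad to 4 bytes: K' = 2d 00 00 00.
K' ⊕ ipad = 1b 36 36 36; K' ⊕ opad = 71 5c 5c 5c.
Inner hash: sum = 27+54+54+54+209+12+169+58+57 = 694; mod 256 = 182 → b6.
Outer hash (recomputed tag): sum = 113+92+92+92+182 = 571; mod 256 = 59 → 3b.
Recomputed tag = 3b; claimed = 3b → match.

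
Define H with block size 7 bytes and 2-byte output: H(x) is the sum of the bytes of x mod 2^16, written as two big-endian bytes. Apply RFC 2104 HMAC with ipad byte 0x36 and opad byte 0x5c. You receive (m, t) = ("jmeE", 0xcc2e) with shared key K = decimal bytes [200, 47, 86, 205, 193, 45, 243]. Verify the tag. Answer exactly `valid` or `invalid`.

invalid

Key decimal bytes [200, 47, 86, 205, 193, 45, 243] = c8 2f 56 cd c1 2d f3 is exactly B = 7 bytes: K' = c8 2f 56 cd c1 2d f3.
K' ⊕ ipad = fe 19 60 fb f7 1b c5; K' ⊕ opad = 94 73 0a 91 9d 71 af.
Inner hash: sum = 254+25+96+251+247+27+197+106+109+101+69 = 1482 → 05 ca.
Outer hash (recomputed tag): sum = 148+115+10+145+157+113+175+5+202 = 1070 → 04 2e.
Recomputed tag = 042e; claimed = cc2e → mismatch.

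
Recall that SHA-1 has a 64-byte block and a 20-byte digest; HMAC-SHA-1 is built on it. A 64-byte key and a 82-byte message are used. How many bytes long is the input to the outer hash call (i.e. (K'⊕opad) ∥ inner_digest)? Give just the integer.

Key is 64 ≤ 64 bytes, zero-padded: |K'| = 64.
Outer input = (K'⊕opad) ∥ H(inner) → 64 + 20 = 84 bytes.

84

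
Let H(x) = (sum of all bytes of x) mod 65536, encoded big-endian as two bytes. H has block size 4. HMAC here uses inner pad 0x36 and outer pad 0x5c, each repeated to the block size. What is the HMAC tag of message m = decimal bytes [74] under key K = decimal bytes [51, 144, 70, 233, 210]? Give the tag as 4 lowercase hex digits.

Key decimal bytes [51, 144, 70, 233, 210] = 33 90 46 e9 d2 is 5 bytes > B = 4, so hash it first: H(key) = 02 c4, then zero-pad to 4 bytes: K' = 02 c4 00 00.
K' ⊕ ipad = 34 f2 36 36.  K' ⊕ opad = 5e 98 5c 5c.
Inner input = (K'⊕ipad) ∥ m = 34 f2 36 36 ∥ 4a.
Inner hash: sum = 52+242+54+54+74 = 476 → 01 dc.
Outer input = (K'⊕opad) ∥ inner = 5e 98 5c 5c ∥ 01 dc.
Outer hash (tag): sum = 94+152+92+92+1+220 = 651 → 02 8b.

028b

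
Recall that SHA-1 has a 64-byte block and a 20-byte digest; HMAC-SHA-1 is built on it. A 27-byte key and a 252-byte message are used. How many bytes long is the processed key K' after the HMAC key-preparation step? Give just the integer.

Key is 27 ≤ 64 bytes, zero-padded: |K'| = 64.

64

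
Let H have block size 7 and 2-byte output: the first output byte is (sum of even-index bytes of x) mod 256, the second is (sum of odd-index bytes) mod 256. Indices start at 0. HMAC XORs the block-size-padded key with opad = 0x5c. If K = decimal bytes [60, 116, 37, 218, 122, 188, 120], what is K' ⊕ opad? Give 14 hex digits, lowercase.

6028798626e024

Key decimal bytes [60, 116, 37, 218, 122, 188, 120] = 3c 74 25 da 7a bc 78 is exactly B = 7 bytes: K' = 3c 74 25 da 7a bc 78.
XOR each byte with 0x5c: 3c⊕5c=60, 74⊕5c=28, 25⊕5c=79, da⊕5c=86, 7a⊕5c=26, bc⊕5c=e0, 78⊕5c=24.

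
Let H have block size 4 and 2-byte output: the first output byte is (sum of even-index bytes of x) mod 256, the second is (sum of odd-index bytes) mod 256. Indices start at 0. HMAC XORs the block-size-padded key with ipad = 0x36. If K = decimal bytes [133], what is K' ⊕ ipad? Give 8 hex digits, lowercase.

b3363636

Key decimal bytes [133] = 85 is 1 byte ≤ B = 4; zero-pad to 4 bytes: K' = 85 00 00 00.
XOR each byte with 0x36: 85⊕36=b3, 00⊕36=36, 00⊕36=36, 00⊕36=36.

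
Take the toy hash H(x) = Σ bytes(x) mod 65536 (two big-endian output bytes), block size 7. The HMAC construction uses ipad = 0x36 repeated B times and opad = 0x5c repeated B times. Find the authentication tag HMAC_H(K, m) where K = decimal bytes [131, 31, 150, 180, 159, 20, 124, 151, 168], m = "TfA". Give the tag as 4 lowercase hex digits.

Key decimal bytes [131, 31, 150, 180, 159, 20, 124, 151, 168] = 83 1f 96 b4 9f 14 7c 97 a8 is 9 bytes > B = 7, so hash it first: H(key) = 04 5a, then zero-pad to 7 bytes: K' = 04 5a 00 00 00 00 00.
K' ⊕ ipad = 32 6c 36 36 36 36 36.  K' ⊕ opad = 58 06 5c 5c 5c 5c 5c.
Inner input = (K'⊕ipad) ∥ m = 32 6c 36 36 36 36 36 ∥ 54 66 41.
Inner hash: sum = 50+108+54+54+54+54+54+84+102+65 = 679 → 02 a7.
Outer input = (K'⊕opad) ∥ inner = 58 06 5c 5c 5c 5c 5c ∥ 02 a7.
Outer hash (tag): sum = 88+6+92+92+92+92+92+2+167 = 723 → 02 d3.

02d3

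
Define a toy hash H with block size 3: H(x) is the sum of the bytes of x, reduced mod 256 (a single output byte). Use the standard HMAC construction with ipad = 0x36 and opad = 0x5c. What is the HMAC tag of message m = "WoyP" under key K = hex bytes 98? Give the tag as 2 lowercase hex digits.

25

Key hex bytes 98 is 1 byte ≤ B = 3; zero-pad to 3 bytes: K' = 98 00 00.
K' ⊕ ipad = ae 36 36.  K' ⊕ opad = c4 5c 5c.
Inner input = (K'⊕ipad) ∥ m = ae 36 36 ∥ 57 6f 79 50.
Inner hash: sum = 174+54+54+87+111+121+80 = 681; mod 256 = 169 → a9.
Outer input = (K'⊕opad) ∥ inner = c4 5c 5c ∥ a9.
Outer hash (tag): sum = 196+92+92+169 = 549; mod 256 = 37 → 25.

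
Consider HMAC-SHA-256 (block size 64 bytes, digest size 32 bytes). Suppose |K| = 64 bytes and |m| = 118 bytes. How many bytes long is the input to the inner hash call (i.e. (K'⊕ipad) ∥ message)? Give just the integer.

Key is 64 ≤ 64 bytes, zero-padded: |K'| = 64.
Inner input = (K'⊕ipad) ∥ m → 64 + 118 = 182 bytes.

182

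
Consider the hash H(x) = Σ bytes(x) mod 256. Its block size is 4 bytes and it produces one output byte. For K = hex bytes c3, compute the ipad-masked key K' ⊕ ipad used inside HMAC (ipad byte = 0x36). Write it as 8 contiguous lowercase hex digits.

Key hex bytes c3 is 1 byte ≤ B = 4; zero-pad to 4 bytes: K' = c3 00 00 00.
XOR each byte with 0x36: c3⊕36=f5, 00⊕36=36, 00⊕36=36, 00⊕36=36.

f5363636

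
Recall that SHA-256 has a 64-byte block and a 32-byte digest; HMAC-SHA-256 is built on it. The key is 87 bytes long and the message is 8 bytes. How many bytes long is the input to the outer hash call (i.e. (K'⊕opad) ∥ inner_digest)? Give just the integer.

Key is 87 > 64 bytes, so it is hashed to 32 bytes then zero-padded to 64: |K'| = 64.
Outer input = (K'⊕opad) ∥ H(inner) → 64 + 32 = 96 bytes.

96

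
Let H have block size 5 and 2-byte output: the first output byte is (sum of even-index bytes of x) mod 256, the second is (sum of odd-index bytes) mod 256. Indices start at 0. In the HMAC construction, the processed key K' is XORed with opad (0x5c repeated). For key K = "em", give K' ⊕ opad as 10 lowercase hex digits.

39315c5c5c

Key "em" = 65 6d is 2 bytes ≤ B = 5; zero-pad to 5 bytes: K' = 65 6d 00 00 00.
XOR each byte with 0x5c: 65⊕5c=39, 6d⊕5c=31, 00⊕5c=5c, 00⊕5c=5c, 00⊕5c=5c.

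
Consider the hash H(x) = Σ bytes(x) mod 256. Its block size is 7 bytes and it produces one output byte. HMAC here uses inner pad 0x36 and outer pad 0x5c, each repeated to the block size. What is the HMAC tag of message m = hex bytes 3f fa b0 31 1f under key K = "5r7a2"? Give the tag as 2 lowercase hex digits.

ad

Key "5r7a2" = 35 72 37 61 32 is 5 bytes ≤ B = 7; zero-pad to 7 bytes: K' = 35 72 37 61 32 00 00.
K' ⊕ ipad = 03 44 01 57 04 36 36.  K' ⊕ opad = 69 2e 6b 3d 6e 5c 5c.
Inner input = (K'⊕ipad) ∥ m = 03 44 01 57 04 36 36 ∥ 3f fa b0 31 1f.
Inner hash: sum = 3+68+1+87+4+54+54+63+250+176+49+31 = 840; mod 256 = 72 → 48.
Outer input = (K'⊕opad) ∥ inner = 69 2e 6b 3d 6e 5c 5c ∥ 48.
Outer hash (tag): sum = 105+46+107+61+110+92+92+72 = 685; mod 256 = 173 → ad.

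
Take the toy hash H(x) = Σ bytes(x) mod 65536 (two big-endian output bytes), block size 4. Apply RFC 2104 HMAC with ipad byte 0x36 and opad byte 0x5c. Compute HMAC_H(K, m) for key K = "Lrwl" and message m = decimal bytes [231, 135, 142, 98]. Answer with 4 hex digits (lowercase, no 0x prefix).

0153

Key "Lrwl" = 4c 72 77 6c is exactly B = 4 bytes: K' = 4c 72 77 6c.
K' ⊕ ipad = 7a 44 41 5a.  K' ⊕ opad = 10 2e 2b 30.
Inner input = (K'⊕ipad) ∥ m = 7a 44 41 5a ∥ e7 87 8e 62.
Inner hash: sum = 122+68+65+90+231+135+142+98 = 951 → 03 b7.
Outer input = (K'⊕opad) ∥ inner = 10 2e 2b 30 ∥ 03 b7.
Outer hash (tag): sum = 16+46+43+48+3+183 = 339 → 01 53.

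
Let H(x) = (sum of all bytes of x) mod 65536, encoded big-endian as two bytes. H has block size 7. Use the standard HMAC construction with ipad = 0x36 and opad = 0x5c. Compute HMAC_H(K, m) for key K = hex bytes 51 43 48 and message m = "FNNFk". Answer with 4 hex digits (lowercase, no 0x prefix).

0278

Key hex bytes 51 43 48 is 3 bytes ≤ B = 7; zero-pad to 7 bytes: K' = 51 43 48 00 00 00 00.
K' ⊕ ipad = 67 75 7e 36 36 36 36.  K' ⊕ opad = 0d 1f 14 5c 5c 5c 5c.
Inner input = (K'⊕ipad) ∥ m = 67 75 7e 36 36 36 36 ∥ 46 4e 4e 46 6b.
Inner hash: sum = 103+117+126+54+54+54+54+70+78+78+70+107 = 965 → 03 c5.
Outer input = (K'⊕opad) ∥ inner = 0d 1f 14 5c 5c 5c 5c ∥ 03 c5.
Outer hash (tag): sum = 13+31+20+92+92+92+92+3+197 = 632 → 02 78.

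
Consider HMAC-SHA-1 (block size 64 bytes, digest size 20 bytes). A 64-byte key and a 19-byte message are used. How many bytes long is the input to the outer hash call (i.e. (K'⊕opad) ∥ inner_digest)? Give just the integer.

84

Key is 64 ≤ 64 bytes, zero-padded: |K'| = 64.
Outer input = (K'⊕opad) ∥ H(inner) → 64 + 20 = 84 bytes.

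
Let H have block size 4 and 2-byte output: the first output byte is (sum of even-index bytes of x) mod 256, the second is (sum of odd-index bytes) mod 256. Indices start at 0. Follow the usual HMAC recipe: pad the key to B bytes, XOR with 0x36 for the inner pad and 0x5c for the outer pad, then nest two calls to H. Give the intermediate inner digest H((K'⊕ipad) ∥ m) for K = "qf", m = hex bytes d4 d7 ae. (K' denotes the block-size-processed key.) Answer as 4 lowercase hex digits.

ff5d

Key "qf" = 71 66 is 2 bytes ≤ B = 4; zero-pad to 4 bytes: K' = 71 66 00 00.
K' ⊕ ipad = 47 50 36 36.
Inner input = 47 50 36 36 ∥ d4 d7 ae.
Inner hash: even-index sum = 511 mod 256 = 255; odd-index sum = 349 mod 256 = 93 → ff 5d.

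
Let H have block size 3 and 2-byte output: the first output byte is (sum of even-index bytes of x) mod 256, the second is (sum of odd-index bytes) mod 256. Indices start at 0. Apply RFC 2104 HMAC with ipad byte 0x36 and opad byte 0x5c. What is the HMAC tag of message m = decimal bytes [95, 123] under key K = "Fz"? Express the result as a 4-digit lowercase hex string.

Key "Fz" = 46 7a is 2 bytes ≤ B = 3; zero-pad to 3 bytes: K' = 46 7a 00.
K' ⊕ ipad = 70 4c 36.  K' ⊕ opad = 1a 26 5c.
Inner input = (K'⊕ipad) ∥ m = 70 4c 36 ∥ 5f 7b.
Inner hash: even-index sum = 289 mod 256 = 33; odd-index sum = 171 mod 256 = 171 → 21 ab.
Outer input = (K'⊕opad) ∥ inner = 1a 26 5c ∥ 21 ab.
Outer hash (tag): even-index sum = 289 mod 256 = 33; odd-index sum = 71 mod 256 = 71 → 21 47.

2147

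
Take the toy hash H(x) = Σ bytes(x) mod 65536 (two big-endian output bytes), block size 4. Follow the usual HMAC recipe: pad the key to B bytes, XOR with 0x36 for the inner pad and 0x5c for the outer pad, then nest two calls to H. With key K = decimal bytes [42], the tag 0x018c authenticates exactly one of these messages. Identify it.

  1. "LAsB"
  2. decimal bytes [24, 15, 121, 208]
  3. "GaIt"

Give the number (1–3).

Key decimal bytes [42] = 2a is 1 byte ≤ B = 4; zero-pad to 4 bytes: K' = 2a 00 00 00.
K' ⊕ ipad = 1c 36 36 36; K' ⊕ opad = 76 5c 5c 5c.
m1: inner = H(1c 36 36 36 4c 41 73 42) = 02 00; tag = H(76 5c 5c 5c 02 00) = 018c ← matches
m2: inner = H(1c 36 36 36 18 0f 79 d0) = 02 2e; tag = H(76 5c 5c 5c 02 2e) = 01ba
m3: inner = H(1c 36 36 36 47 61 49 74) = 02 23; tag = H(76 5c 5c 5c 02 23) = 01af

1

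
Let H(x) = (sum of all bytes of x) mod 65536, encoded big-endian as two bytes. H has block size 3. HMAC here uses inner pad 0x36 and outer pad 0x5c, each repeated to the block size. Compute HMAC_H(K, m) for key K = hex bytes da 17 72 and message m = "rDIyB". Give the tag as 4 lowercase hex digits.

Key hex bytes da 17 72 is exactly B = 3 bytes: K' = da 17 72.
K' ⊕ ipad = ec 21 44.  K' ⊕ opad = 86 4b 2e.
Inner input = (K'⊕ipad) ∥ m = ec 21 44 ∥ 72 44 49 79 42.
Inner hash: sum = 236+33+68+114+68+73+121+66 = 779 → 03 0b.
Outer input = (K'⊕opad) ∥ inner = 86 4b 2e ∥ 03 0b.
Outer hash (tag): sum = 134+75+46+3+11 = 269 → 01 0d.

010d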